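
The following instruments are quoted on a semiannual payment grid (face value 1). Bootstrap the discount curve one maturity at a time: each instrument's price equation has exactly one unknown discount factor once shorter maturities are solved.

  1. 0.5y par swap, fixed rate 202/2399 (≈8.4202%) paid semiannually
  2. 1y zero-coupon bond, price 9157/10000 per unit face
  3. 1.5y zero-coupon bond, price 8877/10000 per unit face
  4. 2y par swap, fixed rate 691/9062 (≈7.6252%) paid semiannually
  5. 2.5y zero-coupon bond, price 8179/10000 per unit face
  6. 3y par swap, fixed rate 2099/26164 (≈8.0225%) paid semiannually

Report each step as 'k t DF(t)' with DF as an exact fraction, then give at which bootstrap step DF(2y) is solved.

step 1 [0.5y] swap r/2=101/2399: DF=(1 − 101/2399·(0))/(1+101/2399) = 2399/2500 ≈ 0.959600
step 2 [1y] zero: DF = P = 9157/10000 ≈ 0.915700
step 3 [1.5y] zero: DF = P = 8877/10000 ≈ 0.887700
step 4 [2y] swap r/2=691/18124: DF=(1 − 691/18124·(0.959600+0.915700+0.887700))/(1+691/18124) = 4309/5000 ≈ 0.861800
step 5 [2.5y] zero: DF = P = 8179/10000 ≈ 0.817900
step 6 [3y] swap r/2=2099/52328: DF=(1 − 2099/52328·(0.959600+0.915700+0.887700+0.861800+0.817900))/(1+2099/52328) = 7901/10000 ≈ 0.790100

1 1/2 2399/2500
2 1 9157/10000
3 3/2 8877/10000
4 2 4309/5000
5 5/2 8179/10000
6 3 7901/10000
DF(2y) is solved at step 4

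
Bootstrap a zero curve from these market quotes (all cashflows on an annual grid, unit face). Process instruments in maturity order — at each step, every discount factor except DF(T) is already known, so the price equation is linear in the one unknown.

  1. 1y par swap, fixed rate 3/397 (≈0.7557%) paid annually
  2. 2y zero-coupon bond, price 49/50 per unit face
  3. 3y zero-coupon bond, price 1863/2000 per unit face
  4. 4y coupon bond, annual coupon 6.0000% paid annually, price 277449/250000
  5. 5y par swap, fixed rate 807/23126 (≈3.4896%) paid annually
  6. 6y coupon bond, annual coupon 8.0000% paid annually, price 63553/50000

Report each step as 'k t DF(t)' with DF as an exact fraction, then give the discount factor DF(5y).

1 1 397/400
2 2 49/50
3 3 1863/2000
4 4 4413/5000
5 5 4193/5000
6 6 8343/10000
DF(5y) = 4193/5000 ≈ 0.838600

step 1 [1y] swap r/1=3/397: DF=(1 − 3/397·(0))/(1+3/397) = 397/400 ≈ 0.992500
step 2 [2y] zero: DF = P = 49/50 ≈ 0.980000
step 3 [3y] zero: DF = P = 1863/2000 ≈ 0.931500
step 4 [4y] bond c/1=3/50: DF=(277449/250000 − 3/50·(0.992500+0.980000+0.931500))/(1+3/50) = 4413/5000 ≈ 0.882600
step 5 [5y] swap r/1=807/23126: DF=(1 − 807/23126·(0.992500+0.980000+0.931500+0.882600))/(1+807/23126) = 4193/5000 ≈ 0.838600
step 6 [6y] bond c/1=2/25: DF=(63553/50000 − 2/25·(0.992500+0.980000+0.931500+0.882600+0.838600))/(1+2/25) = 8343/10000 ≈ 0.834300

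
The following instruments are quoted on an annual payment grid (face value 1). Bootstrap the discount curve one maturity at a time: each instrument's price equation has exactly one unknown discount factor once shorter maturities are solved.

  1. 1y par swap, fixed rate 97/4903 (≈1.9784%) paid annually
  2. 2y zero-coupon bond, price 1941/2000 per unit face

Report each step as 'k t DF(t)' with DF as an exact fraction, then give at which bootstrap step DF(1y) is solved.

step 1 [1y] swap r/1=97/4903: DF=(1 − 97/4903·(0))/(1+97/4903) = 4903/5000 ≈ 0.980600
step 2 [2y] zero: DF = P = 1941/2000 ≈ 0.970500

1 1 4903/5000
2 2 1941/2000
DF(1y) is solved at step 1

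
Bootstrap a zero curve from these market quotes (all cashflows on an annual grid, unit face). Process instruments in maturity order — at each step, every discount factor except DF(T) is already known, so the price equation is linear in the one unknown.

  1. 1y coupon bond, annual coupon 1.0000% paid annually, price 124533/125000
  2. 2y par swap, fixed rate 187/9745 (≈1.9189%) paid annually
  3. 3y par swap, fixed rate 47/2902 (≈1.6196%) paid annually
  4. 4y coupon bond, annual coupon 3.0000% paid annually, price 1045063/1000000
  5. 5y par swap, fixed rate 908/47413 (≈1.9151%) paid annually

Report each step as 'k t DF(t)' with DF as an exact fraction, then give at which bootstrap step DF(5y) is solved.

1 1 1233/1250
2 2 4813/5000
3 3 953/1000
4 4 9301/10000
5 5 2273/2500
DF(5y) is solved at step 5

step 1 [1y] bond c/1=1/100: DF=(124533/125000 − 1/100·(0))/(1+1/100) = 1233/1250 ≈ 0.986400
step 2 [2y] swap r/1=187/9745: DF=(1 − 187/9745·(0.986400))/(1+187/9745) = 4813/5000 ≈ 0.962600
step 3 [3y] swap r/1=47/2902: DF=(1 − 47/2902·(0.986400+0.962600))/(1+47/2902) = 953/1000 ≈ 0.953000
step 4 [4y] bond c/1=3/100: DF=(1045063/1000000 − 3/100·(0.986400+0.962600+0.953000))/(1+3/100) = 9301/10000 ≈ 0.930100
step 5 [5y] swap r/1=908/47413: DF=(1 − 908/47413·(0.986400+0.962600+0.953000+0.930100))/(1+908/47413) = 2273/2500 ≈ 0.909200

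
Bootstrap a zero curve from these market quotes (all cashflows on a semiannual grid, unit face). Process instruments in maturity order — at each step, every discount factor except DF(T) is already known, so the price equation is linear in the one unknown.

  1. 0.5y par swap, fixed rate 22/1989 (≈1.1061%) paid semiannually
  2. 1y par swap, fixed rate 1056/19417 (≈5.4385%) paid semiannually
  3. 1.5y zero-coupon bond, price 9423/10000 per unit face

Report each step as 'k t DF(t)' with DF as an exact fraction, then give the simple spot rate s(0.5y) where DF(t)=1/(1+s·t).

step 1 [0.5y] swap r/2=11/1989: DF=(1 − 11/1989·(0))/(1+11/1989) = 1989/2000 ≈ 0.994500
step 2 [1y] swap r/2=528/19417: DF=(1 − 528/19417·(0.994500))/(1+528/19417) = 592/625 ≈ 0.947200
step 3 [1.5y] zero: DF = P = 9423/10000 ≈ 0.942300

1 1/2 1989/2000
2 1 592/625
3 3/2 9423/10000
s(0.5y) = (1/(1989/2000) − 1)/(1/2) = 22/1989 ≈ 1.1061%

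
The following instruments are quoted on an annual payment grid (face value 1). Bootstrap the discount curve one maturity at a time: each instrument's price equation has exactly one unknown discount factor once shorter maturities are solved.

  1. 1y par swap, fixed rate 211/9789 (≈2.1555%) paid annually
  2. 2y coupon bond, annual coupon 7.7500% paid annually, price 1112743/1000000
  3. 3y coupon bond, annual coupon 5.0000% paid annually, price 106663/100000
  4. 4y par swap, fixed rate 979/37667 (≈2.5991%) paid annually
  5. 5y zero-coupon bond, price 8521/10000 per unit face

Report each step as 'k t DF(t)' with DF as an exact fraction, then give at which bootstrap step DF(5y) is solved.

1 1 9789/10000
2 2 9623/10000
3 3 4617/5000
4 4 9021/10000
5 5 8521/10000
DF(5y) is solved at step 5

step 1 [1y] swap r/1=211/9789: DF=(1 − 211/9789·(0))/(1+211/9789) = 9789/10000 ≈ 0.978900
step 2 [2y] bond c/1=31/400: DF=(1112743/1000000 − 31/400·(0.978900))/(1+31/400) = 9623/10000 ≈ 0.962300
step 3 [3y] bond c/1=1/20: DF=(106663/100000 − 1/20·(0.978900+0.962300))/(1+1/20) = 4617/5000 ≈ 0.923400
step 4 [4y] swap r/1=979/37667: DF=(1 − 979/37667·(0.978900+0.962300+0.923400))/(1+979/37667) = 9021/10000 ≈ 0.902100
step 5 [5y] zero: DF = P = 8521/10000 ≈ 0.852100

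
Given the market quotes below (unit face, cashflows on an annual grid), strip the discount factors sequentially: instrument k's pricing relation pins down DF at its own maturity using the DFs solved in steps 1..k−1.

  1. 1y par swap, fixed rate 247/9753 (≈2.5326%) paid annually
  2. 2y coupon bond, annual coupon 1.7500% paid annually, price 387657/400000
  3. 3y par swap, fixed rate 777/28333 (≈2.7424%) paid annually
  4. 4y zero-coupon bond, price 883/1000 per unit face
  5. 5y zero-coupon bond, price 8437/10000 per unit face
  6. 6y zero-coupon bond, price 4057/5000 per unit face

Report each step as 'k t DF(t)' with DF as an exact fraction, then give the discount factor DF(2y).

1 1 9753/10000
2 2 9357/10000
3 3 9223/10000
4 4 883/1000
5 5 8437/10000
6 6 4057/5000
DF(2y) = 9357/10000 ≈ 0.935700

step 1 [1y] swap r/1=247/9753: DF=(1 − 247/9753·(0))/(1+247/9753) = 9753/10000 ≈ 0.975300
step 2 [2y] bond c/1=7/400: DF=(387657/400000 − 7/400·(0.975300))/(1+7/400) = 9357/10000 ≈ 0.935700
step 3 [3y] swap r/1=777/28333: DF=(1 − 777/28333·(0.975300+0.935700))/(1+777/28333) = 9223/10000 ≈ 0.922300
step 4 [4y] zero: DF = P = 883/1000 ≈ 0.883000
step 5 [5y] zero: DF = P = 8437/10000 ≈ 0.843700
step 6 [6y] zero: DF = P = 4057/5000 ≈ 0.811400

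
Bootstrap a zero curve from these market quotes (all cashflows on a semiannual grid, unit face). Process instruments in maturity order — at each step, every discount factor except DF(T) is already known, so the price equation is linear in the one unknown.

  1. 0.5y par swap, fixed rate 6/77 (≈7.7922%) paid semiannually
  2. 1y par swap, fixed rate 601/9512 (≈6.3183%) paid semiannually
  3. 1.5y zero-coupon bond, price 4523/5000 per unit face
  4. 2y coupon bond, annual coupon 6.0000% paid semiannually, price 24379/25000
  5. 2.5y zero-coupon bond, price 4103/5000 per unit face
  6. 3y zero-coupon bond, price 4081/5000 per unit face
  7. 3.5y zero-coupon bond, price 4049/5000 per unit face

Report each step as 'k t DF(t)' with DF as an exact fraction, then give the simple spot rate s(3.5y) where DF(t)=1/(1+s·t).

1 1/2 77/80
2 1 9399/10000
3 3/2 4523/5000
4 2 173/200
5 5/2 4103/5000
6 3 4081/5000
7 7/2 4049/5000
s(3.5y) = (1/(4049/5000) − 1)/(7/2) = 1902/28343 ≈ 6.7107%

step 1 [0.5y] swap r/2=3/77: DF=(1 − 3/77·(0))/(1+3/77) = 77/80 ≈ 0.962500
step 2 [1y] swap r/2=601/19024: DF=(1 − 601/19024·(0.962500))/(1+601/19024) = 9399/10000 ≈ 0.939900
step 3 [1.5y] zero: DF = P = 4523/5000 ≈ 0.904600
step 4 [2y] bond c/2=3/100: DF=(24379/25000 − 3/100·(0.962500+0.939900+0.904600))/(1+3/100) = 173/200 ≈ 0.865000
step 5 [2.5y] zero: DF = P = 4103/5000 ≈ 0.820600
step 6 [3y] zero: DF = P = 4081/5000 ≈ 0.816200
step 7 [3.5y] zero: DF = P = 4049/5000 ≈ 0.809800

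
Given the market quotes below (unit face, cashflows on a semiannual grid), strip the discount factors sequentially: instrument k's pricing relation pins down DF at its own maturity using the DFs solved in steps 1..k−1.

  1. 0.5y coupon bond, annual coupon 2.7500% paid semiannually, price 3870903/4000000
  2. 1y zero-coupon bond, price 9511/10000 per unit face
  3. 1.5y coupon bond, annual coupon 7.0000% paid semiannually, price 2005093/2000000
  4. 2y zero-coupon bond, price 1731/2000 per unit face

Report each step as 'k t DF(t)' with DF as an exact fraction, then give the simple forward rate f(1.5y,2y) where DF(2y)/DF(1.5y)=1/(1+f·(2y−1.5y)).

1 1/2 4773/5000
2 1 9511/10000
3 3/2 4521/5000
4 2 1731/2000
f(1.5y,2y) = ((4521/5000)/(1731/2000) − 1)/(1/2) = 258/2885 ≈ 8.9428%

step 1 [0.5y] bond c/2=11/800: DF=(3870903/4000000 − 11/800·(0))/(1+11/800) = 4773/5000 ≈ 0.954600
step 2 [1y] zero: DF = P = 9511/10000 ≈ 0.951100
step 3 [1.5y] bond c/2=7/200: DF=(2005093/2000000 − 7/200·(0.954600+0.951100))/(1+7/200) = 4521/5000 ≈ 0.904200
step 4 [2y] zero: DF = P = 1731/2000 ≈ 0.865500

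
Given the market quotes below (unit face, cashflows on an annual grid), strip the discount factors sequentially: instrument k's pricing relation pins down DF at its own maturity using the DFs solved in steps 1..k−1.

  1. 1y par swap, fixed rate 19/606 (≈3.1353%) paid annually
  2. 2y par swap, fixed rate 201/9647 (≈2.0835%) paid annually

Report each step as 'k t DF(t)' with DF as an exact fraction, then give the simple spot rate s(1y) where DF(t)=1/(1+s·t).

step 1 [1y] swap r/1=19/606: DF=(1 − 19/606·(0))/(1+19/606) = 606/625 ≈ 0.969600
step 2 [2y] swap r/1=201/9647: DF=(1 − 201/9647·(0.969600))/(1+201/9647) = 4799/5000 ≈ 0.959800

1 1 606/625
2 2 4799/5000
s(1y) = (1/(606/625) − 1)/(1) = 19/606 ≈ 3.1353%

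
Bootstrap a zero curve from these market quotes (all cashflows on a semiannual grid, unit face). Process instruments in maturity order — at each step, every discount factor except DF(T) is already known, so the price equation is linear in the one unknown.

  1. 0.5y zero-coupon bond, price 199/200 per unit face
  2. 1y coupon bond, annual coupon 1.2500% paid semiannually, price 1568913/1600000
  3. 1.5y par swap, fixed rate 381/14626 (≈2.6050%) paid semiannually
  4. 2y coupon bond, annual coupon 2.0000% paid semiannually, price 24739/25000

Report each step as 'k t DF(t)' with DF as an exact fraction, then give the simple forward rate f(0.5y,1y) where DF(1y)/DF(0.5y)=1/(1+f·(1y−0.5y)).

1 1/2 199/200
2 1 9683/10000
3 3/2 9619/10000
4 2 2377/2500
f(0.5y,1y) = ((199/200)/(9683/10000) − 1)/(1/2) = 534/9683 ≈ 5.5148%

step 1 [0.5y] zero: DF = P = 199/200 ≈ 0.995000
step 2 [1y] bond c/2=1/160: DF=(1568913/1600000 − 1/160·(0.995000))/(1+1/160) = 9683/10000 ≈ 0.968300
step 3 [1.5y] swap r/2=381/29252: DF=(1 − 381/29252·(0.995000+0.968300))/(1+381/29252) = 9619/10000 ≈ 0.961900
step 4 [2y] bond c/2=1/100: DF=(24739/25000 − 1/100·(0.995000+0.968300+0.961900))/(1+1/100) = 2377/2500 ≈ 0.950800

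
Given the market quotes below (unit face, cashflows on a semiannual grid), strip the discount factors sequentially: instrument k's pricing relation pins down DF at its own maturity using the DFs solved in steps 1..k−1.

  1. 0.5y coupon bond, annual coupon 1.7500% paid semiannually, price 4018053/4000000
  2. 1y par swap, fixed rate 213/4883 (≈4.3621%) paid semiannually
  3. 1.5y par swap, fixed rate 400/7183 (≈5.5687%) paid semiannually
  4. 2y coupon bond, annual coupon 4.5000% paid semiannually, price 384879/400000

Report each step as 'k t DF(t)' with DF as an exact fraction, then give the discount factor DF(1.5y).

1 1/2 4979/5000
2 1 4787/5000
3 3/2 23/25
4 2 4389/5000
DF(1.5y) = 23/25 ≈ 0.920000

step 1 [0.5y] bond c/2=7/800: DF=(4018053/4000000 − 7/800·(0))/(1+7/800) = 4979/5000 ≈ 0.995800
step 2 [1y] swap r/2=213/9766: DF=(1 − 213/9766·(0.995800))/(1+213/9766) = 4787/5000 ≈ 0.957400
step 3 [1.5y] swap r/2=200/7183: DF=(1 − 200/7183·(0.995800+0.957400))/(1+200/7183) = 23/25 ≈ 0.920000
step 4 [2y] bond c/2=9/400: DF=(384879/400000 − 9/400·(0.995800+0.957400+0.920000))/(1+9/400) = 4389/5000 ≈ 0.877800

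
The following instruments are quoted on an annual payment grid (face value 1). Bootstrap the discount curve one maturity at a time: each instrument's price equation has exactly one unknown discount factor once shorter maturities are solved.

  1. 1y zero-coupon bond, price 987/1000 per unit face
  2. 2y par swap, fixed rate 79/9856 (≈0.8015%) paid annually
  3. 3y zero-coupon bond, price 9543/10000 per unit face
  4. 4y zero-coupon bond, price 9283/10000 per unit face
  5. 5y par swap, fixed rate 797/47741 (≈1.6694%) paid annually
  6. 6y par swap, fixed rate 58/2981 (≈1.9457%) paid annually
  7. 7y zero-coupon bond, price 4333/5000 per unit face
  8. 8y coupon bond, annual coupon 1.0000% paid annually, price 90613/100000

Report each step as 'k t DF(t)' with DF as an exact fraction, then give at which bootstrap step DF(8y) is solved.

step 1 [1y] zero: DF = P = 987/1000 ≈ 0.987000
step 2 [2y] swap r/1=79/9856: DF=(1 − 79/9856·(0.987000))/(1+79/9856) = 4921/5000 ≈ 0.984200
step 3 [3y] zero: DF = P = 9543/10000 ≈ 0.954300
step 4 [4y] zero: DF = P = 9283/10000 ≈ 0.928300
step 5 [5y] swap r/1=797/47741: DF=(1 − 797/47741·(0.987000+0.984200+0.954300+0.928300))/(1+797/47741) = 9203/10000 ≈ 0.920300
step 6 [6y] swap r/1=58/2981: DF=(1 − 58/2981·(0.987000+0.984200+0.954300+0.928300+0.920300))/(1+58/2981) = 4449/5000 ≈ 0.889800
step 7 [7y] zero: DF = P = 4333/5000 ≈ 0.866600
step 8 [8y] bond c/1=1/100: DF=(90613/100000 − 1/100·(0.987000+0.984200+0.954300+0.928300+0.920300+0.889800+0.866600))/(1+1/100) = 333/400 ≈ 0.832500

1 1 987/1000
2 2 4921/5000
3 3 9543/10000
4 4 9283/10000
5 5 9203/10000
6 6 4449/5000
7 7 4333/5000
8 8 333/400
DF(8y) is solved at step 8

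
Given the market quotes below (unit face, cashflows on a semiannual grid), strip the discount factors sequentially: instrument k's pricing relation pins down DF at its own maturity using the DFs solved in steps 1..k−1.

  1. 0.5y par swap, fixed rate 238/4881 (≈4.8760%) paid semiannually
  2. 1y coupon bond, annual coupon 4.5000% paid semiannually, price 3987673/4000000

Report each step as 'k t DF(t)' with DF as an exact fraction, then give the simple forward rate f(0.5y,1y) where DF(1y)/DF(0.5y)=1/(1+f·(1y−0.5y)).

step 1 [0.5y] swap r/2=119/4881: DF=(1 − 119/4881·(0))/(1+119/4881) = 4881/5000 ≈ 0.976200
step 2 [1y] bond c/2=9/400: DF=(3987673/4000000 − 9/400·(0.976200))/(1+9/400) = 1907/2000 ≈ 0.953500

1 1/2 4881/5000
2 1 1907/2000
f(0.5y,1y) = ((4881/5000)/(1907/2000) − 1)/(1/2) = 454/9535 ≈ 4.7614%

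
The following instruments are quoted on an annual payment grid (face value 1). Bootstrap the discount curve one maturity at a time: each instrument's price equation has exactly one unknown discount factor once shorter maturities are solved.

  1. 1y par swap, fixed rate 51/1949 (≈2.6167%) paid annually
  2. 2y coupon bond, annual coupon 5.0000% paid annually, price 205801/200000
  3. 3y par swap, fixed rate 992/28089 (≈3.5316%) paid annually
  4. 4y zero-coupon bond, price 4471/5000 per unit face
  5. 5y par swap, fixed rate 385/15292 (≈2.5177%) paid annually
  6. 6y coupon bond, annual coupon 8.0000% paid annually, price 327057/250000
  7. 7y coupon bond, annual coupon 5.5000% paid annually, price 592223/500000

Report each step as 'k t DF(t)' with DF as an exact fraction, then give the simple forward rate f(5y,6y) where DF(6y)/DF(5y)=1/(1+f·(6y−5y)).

step 1 [1y] swap r/1=51/1949: DF=(1 − 51/1949·(0))/(1+51/1949) = 1949/2000 ≈ 0.974500
step 2 [2y] bond c/1=1/20: DF=(205801/200000 − 1/20·(0.974500))/(1+1/20) = 1167/1250 ≈ 0.933600
step 3 [3y] swap r/1=992/28089: DF=(1 − 992/28089·(0.974500+0.933600))/(1+992/28089) = 563/625 ≈ 0.900800
step 4 [4y] zero: DF = P = 4471/5000 ≈ 0.894200
step 5 [5y] swap r/1=385/15292: DF=(1 − 385/15292·(0.974500+0.933600+0.900800+0.894200))/(1+385/15292) = 1769/2000 ≈ 0.884500
step 6 [6y] bond c/1=2/25: DF=(327057/250000 − 2/25·(0.974500+0.933600+0.900800+0.894200+0.884500))/(1+2/25) = 1743/2000 ≈ 0.871500
step 7 [7y] bond c/1=11/200: DF=(592223/500000 − 11/200·(0.974500+0.933600+0.900800+0.894200+0.884500+0.871500))/(1+11/200) = 8381/10000 ≈ 0.838100

1 1 1949/2000
2 2 1167/1250
3 3 563/625
4 4 4471/5000
5 5 1769/2000
6 6 1743/2000
7 7 8381/10000
f(5y,6y) = ((1769/2000)/(1743/2000) − 1)/(1) = 26/1743 ≈ 1.4917%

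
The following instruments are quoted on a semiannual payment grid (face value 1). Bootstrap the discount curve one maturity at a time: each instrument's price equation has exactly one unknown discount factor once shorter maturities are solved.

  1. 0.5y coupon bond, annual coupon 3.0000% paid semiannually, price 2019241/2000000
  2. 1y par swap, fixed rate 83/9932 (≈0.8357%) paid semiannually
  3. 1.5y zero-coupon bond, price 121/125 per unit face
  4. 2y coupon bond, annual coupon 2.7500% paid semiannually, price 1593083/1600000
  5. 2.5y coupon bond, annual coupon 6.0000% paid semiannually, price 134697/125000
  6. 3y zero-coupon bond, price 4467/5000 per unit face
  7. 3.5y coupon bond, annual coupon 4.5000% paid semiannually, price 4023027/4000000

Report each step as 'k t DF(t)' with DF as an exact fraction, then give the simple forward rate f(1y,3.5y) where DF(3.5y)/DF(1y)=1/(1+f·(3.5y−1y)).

step 1 [0.5y] bond c/2=3/200: DF=(2019241/2000000 − 3/200·(0))/(1+3/200) = 9947/10000 ≈ 0.994700
step 2 [1y] swap r/2=83/19864: DF=(1 − 83/19864·(0.994700))/(1+83/19864) = 9917/10000 ≈ 0.991700
step 3 [1.5y] zero: DF = P = 121/125 ≈ 0.968000
step 4 [2y] bond c/2=11/800: DF=(1593083/1600000 − 11/800·(0.994700+0.991700+0.968000))/(1+11/800) = 9421/10000 ≈ 0.942100
step 5 [2.5y] bond c/2=3/100: DF=(134697/125000 − 3/100·(0.994700+0.991700+0.968000+0.942100))/(1+3/100) = 9327/10000 ≈ 0.932700
step 6 [3y] zero: DF = P = 4467/5000 ≈ 0.893400
step 7 [3.5y] bond c/2=9/400: DF=(4023027/4000000 − 9/400·(0.994700+0.991700+0.968000+0.942100+0.932700+0.893400))/(1+9/400) = 8577/10000 ≈ 0.857700

1 1/2 9947/10000
2 1 9917/10000
3 3/2 121/125
4 2 9421/10000
5 5/2 9327/10000
6 3 4467/5000
7 7/2 8577/10000
f(1y,3.5y) = ((9917/10000)/(8577/10000) − 1)/(5/2) = 536/8577 ≈ 6.2493%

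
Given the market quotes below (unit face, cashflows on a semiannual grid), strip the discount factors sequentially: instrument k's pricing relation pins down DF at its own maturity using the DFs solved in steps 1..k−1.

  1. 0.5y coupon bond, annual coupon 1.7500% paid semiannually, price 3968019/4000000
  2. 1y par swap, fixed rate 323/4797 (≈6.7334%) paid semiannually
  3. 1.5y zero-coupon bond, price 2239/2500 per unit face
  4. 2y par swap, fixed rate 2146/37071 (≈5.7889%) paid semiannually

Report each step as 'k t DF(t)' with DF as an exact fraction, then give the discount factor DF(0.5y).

1 1/2 4917/5000
2 1 4677/5000
3 3/2 2239/2500
4 2 8927/10000
DF(0.5y) = 4917/5000 ≈ 0.983400

step 1 [0.5y] bond c/2=7/800: DF=(3968019/4000000 − 7/800·(0))/(1+7/800) = 4917/5000 ≈ 0.983400
step 2 [1y] swap r/2=323/9594: DF=(1 − 323/9594·(0.983400))/(1+323/9594) = 4677/5000 ≈ 0.935400
step 3 [1.5y] zero: DF = P = 2239/2500 ≈ 0.895600
step 4 [2y] swap r/2=1073/37071: DF=(1 − 1073/37071·(0.983400+0.935400+0.895600))/(1+1073/37071) = 8927/10000 ≈ 0.892700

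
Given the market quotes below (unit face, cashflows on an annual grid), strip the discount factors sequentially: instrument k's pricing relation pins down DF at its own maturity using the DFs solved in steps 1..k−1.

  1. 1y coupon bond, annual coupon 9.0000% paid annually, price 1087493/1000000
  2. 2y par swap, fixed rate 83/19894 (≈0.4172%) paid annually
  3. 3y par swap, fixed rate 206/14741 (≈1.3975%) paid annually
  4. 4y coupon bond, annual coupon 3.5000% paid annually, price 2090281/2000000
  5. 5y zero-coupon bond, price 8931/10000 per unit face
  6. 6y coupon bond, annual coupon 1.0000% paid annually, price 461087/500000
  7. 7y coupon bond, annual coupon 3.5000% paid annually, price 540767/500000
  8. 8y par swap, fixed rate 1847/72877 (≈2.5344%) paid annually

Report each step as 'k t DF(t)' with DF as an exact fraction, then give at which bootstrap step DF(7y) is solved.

1 1 9977/10000
2 2 9917/10000
3 3 2397/2500
4 4 9101/10000
5 5 8931/10000
6 6 433/500
7 7 171/200
8 8 8153/10000
DF(7y) is solved at step 7

step 1 [1y] bond c/1=9/100: DF=(1087493/1000000 − 9/100·(0))/(1+9/100) = 9977/10000 ≈ 0.997700
step 2 [2y] swap r/1=83/19894: DF=(1 − 83/19894·(0.997700))/(1+83/19894) = 9917/10000 ≈ 0.991700
step 3 [3y] swap r/1=206/14741: DF=(1 − 206/14741·(0.997700+0.991700))/(1+206/14741) = 2397/2500 ≈ 0.958800
step 4 [4y] bond c/1=7/200: DF=(2090281/2000000 − 7/200·(0.997700+0.991700+0.958800))/(1+7/200) = 9101/10000 ≈ 0.910100
step 5 [5y] zero: DF = P = 8931/10000 ≈ 0.893100
step 6 [6y] bond c/1=1/100: DF=(461087/500000 − 1/100·(0.997700+0.991700+0.958800+0.910100+0.893100))/(1+1/100) = 433/500 ≈ 0.866000
step 7 [7y] bond c/1=7/200: DF=(540767/500000 − 7/200·(0.997700+0.991700+0.958800+0.910100+0.893100+0.866000))/(1+7/200) = 171/200 ≈ 0.855000
step 8 [8y] swap r/1=1847/72877: DF=(1 − 1847/72877·(0.997700+0.991700+0.958800+0.910100+0.893100+0.866000+0.855000))/(1+1847/72877) = 8153/10000 ≈ 0.815300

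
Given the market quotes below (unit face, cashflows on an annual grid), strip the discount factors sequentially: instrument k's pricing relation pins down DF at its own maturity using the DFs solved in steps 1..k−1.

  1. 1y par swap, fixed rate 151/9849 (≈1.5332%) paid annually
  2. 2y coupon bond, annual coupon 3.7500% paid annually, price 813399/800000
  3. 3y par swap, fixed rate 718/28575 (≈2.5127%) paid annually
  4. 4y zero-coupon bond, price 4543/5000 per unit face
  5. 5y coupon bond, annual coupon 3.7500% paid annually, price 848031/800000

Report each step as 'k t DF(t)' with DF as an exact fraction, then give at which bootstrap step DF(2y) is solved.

step 1 [1y] swap r/1=151/9849: DF=(1 − 151/9849·(0))/(1+151/9849) = 9849/10000 ≈ 0.984900
step 2 [2y] bond c/1=3/80: DF=(813399/800000 − 3/80·(0.984900))/(1+3/80) = 2361/2500 ≈ 0.944400
step 3 [3y] swap r/1=718/28575: DF=(1 − 718/28575·(0.984900+0.944400))/(1+718/28575) = 4641/5000 ≈ 0.928200
step 4 [4y] zero: DF = P = 4543/5000 ≈ 0.908600
step 5 [5y] bond c/1=3/80: DF=(848031/800000 − 3/80·(0.984900+0.944400+0.928200+0.908600))/(1+3/80) = 1107/1250 ≈ 0.885600

1 1 9849/10000
2 2 2361/2500
3 3 4641/5000
4 4 4543/5000
5 5 1107/1250
DF(2y) is solved at step 2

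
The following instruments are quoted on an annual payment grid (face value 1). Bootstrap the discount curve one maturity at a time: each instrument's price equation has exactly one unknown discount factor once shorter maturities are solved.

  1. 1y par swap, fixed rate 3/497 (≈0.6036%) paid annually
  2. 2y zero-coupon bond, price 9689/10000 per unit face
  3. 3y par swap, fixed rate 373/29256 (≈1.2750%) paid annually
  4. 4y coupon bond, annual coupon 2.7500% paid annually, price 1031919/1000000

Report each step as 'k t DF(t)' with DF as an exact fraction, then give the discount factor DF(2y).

step 1 [1y] swap r/1=3/497: DF=(1 − 3/497·(0))/(1+3/497) = 497/500 ≈ 0.994000
step 2 [2y] zero: DF = P = 9689/10000 ≈ 0.968900
step 3 [3y] swap r/1=373/29256: DF=(1 − 373/29256·(0.994000+0.968900))/(1+373/29256) = 9627/10000 ≈ 0.962700
step 4 [4y] bond c/1=11/400: DF=(1031919/1000000 − 11/400·(0.994000+0.968900+0.962700))/(1+11/400) = 463/500 ≈ 0.926000

1 1 497/500
2 2 9689/10000
3 3 9627/10000
4 4 463/500
DF(2y) = 9689/10000 ≈ 0.968900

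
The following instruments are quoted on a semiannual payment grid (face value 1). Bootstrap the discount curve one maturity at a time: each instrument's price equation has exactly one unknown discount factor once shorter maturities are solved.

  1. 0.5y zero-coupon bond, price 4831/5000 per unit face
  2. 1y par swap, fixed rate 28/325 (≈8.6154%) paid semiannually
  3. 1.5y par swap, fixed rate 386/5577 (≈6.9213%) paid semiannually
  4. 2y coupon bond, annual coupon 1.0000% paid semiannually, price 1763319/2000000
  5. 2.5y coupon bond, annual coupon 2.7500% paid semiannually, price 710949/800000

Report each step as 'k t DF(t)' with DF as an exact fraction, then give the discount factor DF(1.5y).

step 1 [0.5y] zero: DF = P = 4831/5000 ≈ 0.966200
step 2 [1y] swap r/2=14/325: DF=(1 − 14/325·(0.966200))/(1+14/325) = 2297/2500 ≈ 0.918800
step 3 [1.5y] swap r/2=193/5577: DF=(1 − 193/5577·(0.966200+0.918800))/(1+193/5577) = 1807/2000 ≈ 0.903500
step 4 [2y] bond c/2=1/200: DF=(1763319/2000000 − 1/200·(0.966200+0.918800+0.903500))/(1+1/200) = 4317/5000 ≈ 0.863400
step 5 [2.5y] bond c/2=11/800: DF=(710949/800000 − 11/800·(0.966200+0.918800+0.903500+0.863400))/(1+11/800) = 8271/10000 ≈ 0.827100

1 1/2 4831/5000
2 1 2297/2500
3 3/2 1807/2000
4 2 4317/5000
5 5/2 8271/10000
DF(1.5y) = 1807/2000 ≈ 0.903500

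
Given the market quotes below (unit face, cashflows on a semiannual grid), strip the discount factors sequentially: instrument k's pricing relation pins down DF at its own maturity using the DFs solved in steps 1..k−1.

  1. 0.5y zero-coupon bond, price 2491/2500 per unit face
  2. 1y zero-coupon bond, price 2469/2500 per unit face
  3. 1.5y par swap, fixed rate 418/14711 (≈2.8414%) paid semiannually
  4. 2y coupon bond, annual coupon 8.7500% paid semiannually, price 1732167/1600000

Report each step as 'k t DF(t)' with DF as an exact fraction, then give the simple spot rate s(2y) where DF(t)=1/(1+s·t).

step 1 [0.5y] zero: DF = P = 2491/2500 ≈ 0.996400
step 2 [1y] zero: DF = P = 2469/2500 ≈ 0.987600
step 3 [1.5y] swap r/2=209/14711: DF=(1 − 209/14711·(0.996400+0.987600))/(1+209/14711) = 4791/5000 ≈ 0.958200
step 4 [2y] bond c/2=7/160: DF=(1732167/1600000 − 7/160·(0.996400+0.987600+0.958200))/(1+7/160) = 9139/10000 ≈ 0.913900

1 1/2 2491/2500
2 1 2469/2500
3 3/2 4791/5000
4 2 9139/10000
s(2y) = (1/(9139/10000) − 1)/(2) = 861/18278 ≈ 4.7106%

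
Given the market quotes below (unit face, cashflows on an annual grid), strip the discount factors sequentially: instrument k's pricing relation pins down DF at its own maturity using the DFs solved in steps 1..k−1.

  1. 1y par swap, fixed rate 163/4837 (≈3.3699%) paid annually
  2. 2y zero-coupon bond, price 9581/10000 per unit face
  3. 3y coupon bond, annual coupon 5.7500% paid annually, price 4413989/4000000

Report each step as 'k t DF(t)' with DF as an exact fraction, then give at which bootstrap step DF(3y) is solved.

step 1 [1y] swap r/1=163/4837: DF=(1 − 163/4837·(0))/(1+163/4837) = 4837/5000 ≈ 0.967400
step 2 [2y] zero: DF = P = 9581/10000 ≈ 0.958100
step 3 [3y] bond c/1=23/400: DF=(4413989/4000000 − 23/400·(0.967400+0.958100))/(1+23/400) = 2347/2500 ≈ 0.938800

1 1 4837/5000
2 2 9581/10000
3 3 2347/2500
DF(3y) is solved at step 3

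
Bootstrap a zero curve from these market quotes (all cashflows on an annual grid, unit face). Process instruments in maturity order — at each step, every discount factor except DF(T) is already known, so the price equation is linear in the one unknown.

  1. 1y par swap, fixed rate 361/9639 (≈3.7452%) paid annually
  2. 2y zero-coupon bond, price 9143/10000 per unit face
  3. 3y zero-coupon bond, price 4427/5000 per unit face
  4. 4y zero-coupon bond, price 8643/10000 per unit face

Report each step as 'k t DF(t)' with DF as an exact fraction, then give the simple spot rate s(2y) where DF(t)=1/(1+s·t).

step 1 [1y] swap r/1=361/9639: DF=(1 − 361/9639·(0))/(1+361/9639) = 9639/10000 ≈ 0.963900
step 2 [2y] zero: DF = P = 9143/10000 ≈ 0.914300
step 3 [3y] zero: DF = P = 4427/5000 ≈ 0.885400
step 4 [4y] zero: DF = P = 8643/10000 ≈ 0.864300

1 1 9639/10000
2 2 9143/10000
3 3 4427/5000
4 4 8643/10000
s(2y) = (1/(9143/10000) − 1)/(2) = 857/18286 ≈ 4.6866%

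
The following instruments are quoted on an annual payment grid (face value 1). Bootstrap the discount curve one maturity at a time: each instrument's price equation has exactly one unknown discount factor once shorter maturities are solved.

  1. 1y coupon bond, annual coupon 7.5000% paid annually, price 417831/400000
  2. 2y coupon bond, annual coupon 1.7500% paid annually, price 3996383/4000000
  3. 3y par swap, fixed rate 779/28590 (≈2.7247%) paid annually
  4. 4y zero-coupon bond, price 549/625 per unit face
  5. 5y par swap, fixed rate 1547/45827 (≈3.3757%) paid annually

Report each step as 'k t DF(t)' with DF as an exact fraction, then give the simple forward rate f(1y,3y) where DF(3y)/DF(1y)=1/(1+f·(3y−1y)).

1 1 9717/10000
2 2 2413/2500
3 3 9221/10000
4 4 549/625
5 5 8453/10000
f(1y,3y) = ((9717/10000)/(9221/10000) − 1)/(2) = 248/9221 ≈ 2.6895%

step 1 [1y] bond c/1=3/40: DF=(417831/400000 − 3/40·(0))/(1+3/40) = 9717/10000 ≈ 0.971700
step 2 [2y] bond c/1=7/400: DF=(3996383/4000000 − 7/400·(0.971700))/(1+7/400) = 2413/2500 ≈ 0.965200
step 3 [3y] swap r/1=779/28590: DF=(1 − 779/28590·(0.971700+0.965200))/(1+779/28590) = 9221/10000 ≈ 0.922100
step 4 [4y] zero: DF = P = 549/625 ≈ 0.878400
step 5 [5y] swap r/1=1547/45827: DF=(1 − 1547/45827·(0.971700+0.965200+0.922100+0.878400))/(1+1547/45827) = 8453/10000 ≈ 0.845300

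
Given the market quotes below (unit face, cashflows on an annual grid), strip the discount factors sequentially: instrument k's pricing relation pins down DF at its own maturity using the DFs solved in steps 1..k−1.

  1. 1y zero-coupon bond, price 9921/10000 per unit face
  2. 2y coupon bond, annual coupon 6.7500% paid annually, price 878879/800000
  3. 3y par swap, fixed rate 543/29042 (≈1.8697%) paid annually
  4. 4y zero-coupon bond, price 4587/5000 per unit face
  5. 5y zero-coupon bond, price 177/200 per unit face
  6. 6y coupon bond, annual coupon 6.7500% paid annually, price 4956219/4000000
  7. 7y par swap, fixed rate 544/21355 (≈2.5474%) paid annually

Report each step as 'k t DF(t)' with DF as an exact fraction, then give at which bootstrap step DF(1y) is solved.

1 1 9921/10000
2 2 604/625
3 3 9457/10000
4 4 4587/5000
5 5 177/200
6 6 8631/10000
7 7 523/625
DF(1y) is solved at step 1

step 1 [1y] zero: DF = P = 9921/10000 ≈ 0.992100
step 2 [2y] bond c/1=27/400: DF=(878879/800000 − 27/400·(0.992100))/(1+27/400) = 604/625 ≈ 0.966400
step 3 [3y] swap r/1=543/29042: DF=(1 − 543/29042·(0.992100+0.966400))/(1+543/29042) = 9457/10000 ≈ 0.945700
step 4 [4y] zero: DF = P = 4587/5000 ≈ 0.917400
step 5 [5y] zero: DF = P = 177/200 ≈ 0.885000
step 6 [6y] bond c/1=27/400: DF=(4956219/4000000 − 27/400·(0.992100+0.966400+0.945700+0.917400+0.885000))/(1+27/400) = 8631/10000 ≈ 0.863100
step 7 [7y] swap r/1=544/21355: DF=(1 − 544/21355·(0.992100+0.966400+0.945700+0.917400+0.885000+0.863100))/(1+544/21355) = 523/625 ≈ 0.836800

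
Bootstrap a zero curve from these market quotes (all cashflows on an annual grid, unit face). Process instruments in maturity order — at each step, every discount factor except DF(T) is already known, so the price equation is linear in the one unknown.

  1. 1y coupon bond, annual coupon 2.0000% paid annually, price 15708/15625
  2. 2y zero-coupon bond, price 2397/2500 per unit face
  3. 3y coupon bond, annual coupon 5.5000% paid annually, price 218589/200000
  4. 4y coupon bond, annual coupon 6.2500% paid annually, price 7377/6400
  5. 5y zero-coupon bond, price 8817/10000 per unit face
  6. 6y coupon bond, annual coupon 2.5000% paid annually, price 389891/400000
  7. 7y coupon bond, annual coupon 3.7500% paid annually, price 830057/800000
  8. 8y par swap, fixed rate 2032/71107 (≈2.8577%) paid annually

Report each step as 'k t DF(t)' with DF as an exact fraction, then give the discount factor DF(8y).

step 1 [1y] bond c/1=1/50: DF=(15708/15625 − 1/50·(0))/(1+1/50) = 616/625 ≈ 0.985600
step 2 [2y] zero: DF = P = 2397/2500 ≈ 0.958800
step 3 [3y] bond c/1=11/200: DF=(218589/200000 − 11/200·(0.985600+0.958800))/(1+11/200) = 4673/5000 ≈ 0.934600
step 4 [4y] bond c/1=1/16: DF=(7377/6400 − 1/16·(0.985600+0.958800+0.934600))/(1+1/16) = 1831/2000 ≈ 0.915500
step 5 [5y] zero: DF = P = 8817/10000 ≈ 0.881700
step 6 [6y] bond c/1=1/40: DF=(389891/400000 − 1/40·(0.985600+0.958800+0.934600+0.915500+0.881700))/(1+1/40) = 8369/10000 ≈ 0.836900
step 7 [7y] bond c/1=3/80: DF=(830057/800000 − 3/80·(0.985600+0.958800+0.934600+0.915500+0.881700+0.836900))/(1+3/80) = 1001/1250 ≈ 0.800800
step 8 [8y] swap r/1=2032/71107: DF=(1 − 2032/71107·(0.985600+0.958800+0.934600+0.915500+0.881700+0.836900+0.800800))/(1+2032/71107) = 498/625 ≈ 0.796800

1 1 616/625
2 2 2397/2500
3 3 4673/5000
4 4 1831/2000
5 5 8817/10000
6 6 8369/10000
7 7 1001/1250
8 8 498/625
DF(8y) = 498/625 ≈ 0.796800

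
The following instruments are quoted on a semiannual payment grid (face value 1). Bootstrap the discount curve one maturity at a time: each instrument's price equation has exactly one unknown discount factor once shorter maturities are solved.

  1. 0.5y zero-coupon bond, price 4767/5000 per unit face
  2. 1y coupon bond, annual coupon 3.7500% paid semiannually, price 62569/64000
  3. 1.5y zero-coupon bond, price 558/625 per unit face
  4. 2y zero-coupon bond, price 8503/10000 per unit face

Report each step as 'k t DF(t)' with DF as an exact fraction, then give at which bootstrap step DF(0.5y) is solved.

step 1 [0.5y] zero: DF = P = 4767/5000 ≈ 0.953400
step 2 [1y] bond c/2=3/160: DF=(62569/64000 − 3/160·(0.953400))/(1+3/160) = 9421/10000 ≈ 0.942100
step 3 [1.5y] zero: DF = P = 558/625 ≈ 0.892800
step 4 [2y] zero: DF = P = 8503/10000 ≈ 0.850300

1 1/2 4767/5000
2 1 9421/10000
3 3/2 558/625
4 2 8503/10000
DF(0.5y) is solved at step 1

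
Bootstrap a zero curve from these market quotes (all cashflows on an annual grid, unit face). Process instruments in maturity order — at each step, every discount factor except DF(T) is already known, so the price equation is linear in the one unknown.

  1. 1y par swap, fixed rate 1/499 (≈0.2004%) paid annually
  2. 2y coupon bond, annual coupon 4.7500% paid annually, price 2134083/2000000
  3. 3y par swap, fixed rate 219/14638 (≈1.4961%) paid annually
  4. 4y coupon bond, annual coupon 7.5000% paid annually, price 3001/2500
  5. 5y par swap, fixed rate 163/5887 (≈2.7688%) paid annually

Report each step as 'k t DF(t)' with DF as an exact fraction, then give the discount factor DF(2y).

step 1 [1y] swap r/1=1/499: DF=(1 − 1/499·(0))/(1+1/499) = 499/500 ≈ 0.998000
step 2 [2y] bond c/1=19/400: DF=(2134083/2000000 − 19/400·(0.998000))/(1+19/400) = 4867/5000 ≈ 0.973400
step 3 [3y] swap r/1=219/14638: DF=(1 − 219/14638·(0.998000+0.973400))/(1+219/14638) = 4781/5000 ≈ 0.956200
step 4 [4y] bond c/1=3/40: DF=(3001/2500 − 3/40·(0.998000+0.973400+0.956200))/(1+3/40) = 2281/2500 ≈ 0.912400
step 5 [5y] swap r/1=163/5887: DF=(1 − 163/5887·(0.998000+0.973400+0.956200+0.912400))/(1+163/5887) = 1087/1250 ≈ 0.869600

1 1 499/500
2 2 4867/5000
3 3 4781/5000
4 4 2281/2500
5 5 1087/1250
DF(2y) = 4867/5000 ≈ 0.973400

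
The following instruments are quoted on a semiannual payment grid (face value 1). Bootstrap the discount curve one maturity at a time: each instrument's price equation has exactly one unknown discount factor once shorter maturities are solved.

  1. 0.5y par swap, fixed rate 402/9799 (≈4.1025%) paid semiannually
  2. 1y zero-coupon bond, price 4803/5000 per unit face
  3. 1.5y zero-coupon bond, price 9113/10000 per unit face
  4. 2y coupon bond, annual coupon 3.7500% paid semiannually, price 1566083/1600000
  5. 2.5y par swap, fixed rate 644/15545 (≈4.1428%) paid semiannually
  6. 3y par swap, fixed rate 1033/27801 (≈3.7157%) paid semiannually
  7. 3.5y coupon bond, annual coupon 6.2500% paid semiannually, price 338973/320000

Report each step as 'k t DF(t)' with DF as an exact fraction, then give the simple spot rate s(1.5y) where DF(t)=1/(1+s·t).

step 1 [0.5y] swap r/2=201/9799: DF=(1 − 201/9799·(0))/(1+201/9799) = 9799/10000 ≈ 0.979900
step 2 [1y] zero: DF = P = 4803/5000 ≈ 0.960600
step 3 [1.5y] zero: DF = P = 9113/10000 ≈ 0.911300
step 4 [2y] bond c/2=3/160: DF=(1566083/1600000 − 3/160·(0.979900+0.960600+0.911300))/(1+3/160) = 9083/10000 ≈ 0.908300
step 5 [2.5y] swap r/2=322/15545: DF=(1 − 322/15545·(0.979900+0.960600+0.911300+0.908300))/(1+322/15545) = 4517/5000 ≈ 0.903400
step 6 [3y] swap r/2=1033/55602: DF=(1 − 1033/55602·(0.979900+0.960600+0.911300+0.908300+0.903400))/(1+1033/55602) = 8967/10000 ≈ 0.896700
step 7 [3.5y] bond c/2=1/32: DF=(338973/320000 − 1/32·(0.979900+0.960600+0.911300+0.908300+0.903400+0.896700))/(1+1/32) = 8587/10000 ≈ 0.858700

1 1/2 9799/10000
2 1 4803/5000
3 3/2 9113/10000
4 2 9083/10000
5 5/2 4517/5000
6 3 8967/10000
7 7/2 8587/10000
s(1.5y) = (1/(9113/10000) − 1)/(3/2) = 1774/27339 ≈ 6.4889%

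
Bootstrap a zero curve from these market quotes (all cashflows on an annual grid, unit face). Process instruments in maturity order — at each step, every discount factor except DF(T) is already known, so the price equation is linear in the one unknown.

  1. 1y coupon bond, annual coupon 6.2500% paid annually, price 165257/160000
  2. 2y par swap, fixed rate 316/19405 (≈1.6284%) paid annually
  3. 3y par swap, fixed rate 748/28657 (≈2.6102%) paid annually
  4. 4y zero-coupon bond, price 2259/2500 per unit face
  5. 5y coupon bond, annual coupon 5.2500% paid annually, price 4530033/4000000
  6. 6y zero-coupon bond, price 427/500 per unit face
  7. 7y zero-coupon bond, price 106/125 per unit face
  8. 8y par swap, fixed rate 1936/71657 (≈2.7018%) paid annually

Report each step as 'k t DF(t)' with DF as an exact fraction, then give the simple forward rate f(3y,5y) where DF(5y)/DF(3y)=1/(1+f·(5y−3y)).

1 1 9721/10000
2 2 2421/2500
3 3 2313/2500
4 4 2259/2500
5 5 111/125
6 6 427/500
7 7 106/125
8 8 504/625
f(3y,5y) = ((2313/2500)/(111/125) − 1)/(2) = 31/1480 ≈ 2.0946%

step 1 [1y] bond c/1=1/16: DF=(165257/160000 − 1/16·(0))/(1+1/16) = 9721/10000 ≈ 0.972100
step 2 [2y] swap r/1=316/19405: DF=(1 − 316/19405·(0.972100))/(1+316/19405) = 2421/2500 ≈ 0.968400
step 3 [3y] swap r/1=748/28657: DF=(1 − 748/28657·(0.972100+0.968400))/(1+748/28657) = 2313/2500 ≈ 0.925200
step 4 [4y] zero: DF = P = 2259/2500 ≈ 0.903600
step 5 [5y] bond c/1=21/400: DF=(4530033/4000000 − 21/400·(0.972100+0.968400+0.925200+0.903600))/(1+21/400) = 111/125 ≈ 0.888000
step 6 [6y] zero: DF = P = 427/500 ≈ 0.854000
step 7 [7y] zero: DF = P = 106/125 ≈ 0.848000
step 8 [8y] swap r/1=1936/71657: DF=(1 − 1936/71657·(0.972100+0.968400+0.925200+0.903600+0.888000+0.854000+0.848000))/(1+1936/71657) = 504/625 ≈ 0.806400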